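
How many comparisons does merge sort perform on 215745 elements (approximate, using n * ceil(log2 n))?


Recursion depth: ceil(log2(215745)) = 18
Each recursion level merges n = 215745 elements
Total = 215745 * 18 = 3883410


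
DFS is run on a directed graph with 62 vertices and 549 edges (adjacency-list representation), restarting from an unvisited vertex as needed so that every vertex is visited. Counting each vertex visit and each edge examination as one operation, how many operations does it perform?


A full DFS traversal processes each vertex exactly once (push/pop on stack).
Each directed edge is examined once.
V = 62, E = 549
V + E = 611


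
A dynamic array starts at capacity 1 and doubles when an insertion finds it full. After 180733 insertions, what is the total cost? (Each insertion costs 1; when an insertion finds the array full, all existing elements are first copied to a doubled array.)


Insertion cost: 180733 (one per element)
Resizes occur just before inserting elements 2, 3, 5, 9, ...
Elements copied at each resize: 1 + 2 + 4 + 8 + 16 + 32 + 64 + 128 + 256 + 512 + 1024 + 2048 + 4096 + 8192 + 16384 + 32768 + 65536 + 131072
Sum of copies = 262143 (geometric series: 2^k - 1)
Total = 180733 + 262143 = 442876


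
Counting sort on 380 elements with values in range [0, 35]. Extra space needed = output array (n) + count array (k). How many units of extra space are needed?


Output array size: 380 (to store sorted result)
Count array size: 36 (one slot per possible value, range 0 to 35)
Total extra space = 380 + 36 = 416


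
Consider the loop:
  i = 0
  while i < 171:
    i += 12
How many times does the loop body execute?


Starting at i = 0, each iteration adds 12.
Iterations until i >= 171:
  Iteration 1: i = 0 -> i = 12
  Iteration 2: i = 12 -> i = 24
  Iteration 3: i = 24 -> i = 36
  Iteration 4: i = 36 -> i = 48
  Iteration 5: i = 48 -> i = 60
  Iteration 6: i = 60 -> i = 72
  Iteration 7: i = 72 -> i = 84
  Iteration 8: i = 84 -> i = 96
  ... continuing ...
Total iterations = ceil(171/12) = 15


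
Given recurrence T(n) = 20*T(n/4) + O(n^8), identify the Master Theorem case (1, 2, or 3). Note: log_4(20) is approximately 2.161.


Master Theorem parameters: a=20, b=4, c=8
log_b(a) = 2.161
Compare b^c with a: 4^8 = 65536 > 20, so c > log_b(a).
Comparing c=8 vs log_b(a)=2.161:
8 > 2.161 => Case 3
Result: T(n) = O(n^8)
Master Theorem case = 3


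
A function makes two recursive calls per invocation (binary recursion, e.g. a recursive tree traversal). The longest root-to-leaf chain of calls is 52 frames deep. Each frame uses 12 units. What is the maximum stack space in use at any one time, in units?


Binary recursion: the two calls run one after the other, so only one root-to-leaf chain of frames is on the stack at a time.
Maximum depth (longest chain) = 52 frames
Each frame = 12 units
Max stack space = 52 * 12 = 624


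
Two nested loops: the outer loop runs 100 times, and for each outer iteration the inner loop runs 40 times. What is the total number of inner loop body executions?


Outer loop: 100 iterations
Inner loop: 40 iterations per outer iteration
Total = 100 * 40 = 4000


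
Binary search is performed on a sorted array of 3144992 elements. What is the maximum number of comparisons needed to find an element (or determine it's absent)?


Binary search halves the search space each comparison:
  Step 1: search space = 3144992 -> 1572496
  Step 2: search space = 1572496 -> 786248
  Step 3: search space = 786248 -> 393124
  Step 4: search space = 393124 -> 196562
  Step 5: search space = 196562 -> 98281
  Step 6: search space = 98281 -> 49140
  Step 7: search space = 49140 -> 24570
  Step 8: search space = 24570 -> 12285
  Step 9: search space = 12285 -> 6142
  Step 10: search space = 6142 -> 3071
  Step 11: search space = 3071 -> 1535
  Step 12: search space = 1535 -> 767
  Step 13: search space = 767 -> 383
  Step 14: search space = 383 -> 191
  Step 15: search space = 191 -> 95
  Step 16: search space = 95 -> 47
  Step 17: search space = 47 -> 23
  Step 18: search space = 23 -> 11
  Step 19: search space = 11 -> 5
  Step 20: search space = 5 -> 2
  Step 21: search space = 2 -> 1
  Step 22: search space = 1 (final check)
Maximum comparisons = floor(log2(3144992)) + 1 = 21 + 1 = 22


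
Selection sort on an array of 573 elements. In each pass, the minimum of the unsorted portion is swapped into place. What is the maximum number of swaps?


Selection sort performs one swap per pass:
  Pass 1: find min in positions 0 to 572, swap with position 0
  Pass 2: find min in positions 1 to 572, swap with position 1
  Pass 3: find min in positions 2 to 572, swap with position 2
  Pass 4: find min in positions 3 to 572, swap with position 3
  Pass 5: find min in positions 4 to 572, swap with position 4
  ... (567 more passes)
Total passes (and swaps) = n - 1 = 573 - 1 = 572


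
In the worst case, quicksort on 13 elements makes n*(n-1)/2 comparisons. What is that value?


Sum of comparisons per partition:
12 + 11 + ... + 1 + 0
= 13 * (13 - 1) / 2
= 13 * 12 / 2
= 78


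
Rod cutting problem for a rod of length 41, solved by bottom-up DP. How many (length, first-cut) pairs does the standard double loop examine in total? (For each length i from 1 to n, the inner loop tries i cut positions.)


For each subproblem length i = 1..41, the inner loop considers i possible first cuts.
Total = 1 + 2 + ... + 41
= 41*(41+1)/2
= 41*42/2 = 861


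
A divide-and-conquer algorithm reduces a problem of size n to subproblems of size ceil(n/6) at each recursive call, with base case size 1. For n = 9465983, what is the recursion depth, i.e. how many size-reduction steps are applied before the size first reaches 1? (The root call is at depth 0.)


Each step divides the size by 6 (rounding up); after k steps the size is ceil(n/6^k), which equals 1 exactly when 6^k >= n.
So the depth is the smallest k with 6^k >= 9465983, i.e. ceil(log_6(9465983)).
6^8 = 1679616 < 9465983 <= 10077696 = 6^9
Recursion depth = 9


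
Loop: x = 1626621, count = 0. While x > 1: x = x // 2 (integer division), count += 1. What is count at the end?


The variable x halves each step:
x = 1626621 -> 813310 -> 406655 -> 203327 -> 101663 -> 50831 -> 25415 -> 12707 -> 6353 -> 3176 -> 1588 -> 794 -> 397 -> 198 -> 99 -> 49 -> 24 -> 12 -> 6 -> 3 -> 1
Number of halvings = floor(log2(1626621)) = 20


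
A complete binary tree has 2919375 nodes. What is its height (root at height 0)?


In a complete binary tree, level k holds nodes 2^k .. 2^(k+1)-1 (1-indexed).
Height = floor(log2(n)) = floor(log2(2919375)) = 21
Check: 2^21 = 2097152 <= 2919375 < 4194304 = 2^22


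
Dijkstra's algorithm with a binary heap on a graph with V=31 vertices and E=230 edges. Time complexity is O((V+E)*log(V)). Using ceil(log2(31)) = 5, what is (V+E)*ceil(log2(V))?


Dijkstra with a binary heap: each vertex is extracted once, each edge may relax once.
Each heap operation costs O(log V).
V + E = 31 + 230 = 261
ceil(log2(31)) = 5 (since 2^4 = 16 < 31 <= 32 = 2^5)
Total heap work = (V+E) * ceil(log2(V)) = 261 * 5 = 1305


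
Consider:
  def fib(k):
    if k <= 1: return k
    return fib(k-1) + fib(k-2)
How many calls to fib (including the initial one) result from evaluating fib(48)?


Let C(m) = total calls to evaluate fib(m). Then C(0)=C(1)=1, and
C(m) = 1 + C(m-1) + C(m-2) for m >= 2.
Build the table (each entry = 1 + previous two):
  C(0) = 1
  C(1) = 1
  C(2) = 1 + 1 + 1 = 3
  C(3) = 1 + 3 + 1 = 5
  C(4) = 1 + 5 + 3 = 9
  C(5) = 1 + 9 + 5 = 15
  C(6) = 1 + 15 + 9 = 25
  C(7) = 1 + 25 + 15 = 41
  C(8) = 1 + 41 + 25 = 67
  C(9) = 1 + 67 + 41 = 109
  C(10) = 1 + 109 + 67 = 177
  C(11) = 1 + 177 + 109 = 287
  C(12) = 1 + 287 + 177 = 465
  C(13) = 1 + 465 + 287 = 753
  C(14) = 1 + 753 + 465 = 1219
  C(15) = 1 + 1219 + 753 = 1973
  C(16) = 1 + 1973 + 1219 = 3193
  C(17) = 1 + 3193 + 1973 = 5167
  C(18) = 1 + 5167 + 3193 = 8361
  C(19) = 1 + 8361 + 5167 = 13529
  C(20) = 1 + 13529 + 8361 = 21891
  C(21) = 1 + 21891 + 13529 = 35421
  C(22) = 1 + 35421 + 21891 = 57313
  C(23) = 1 + 57313 + 35421 = 92735
  C(24) = 1 + 92735 + 57313 = 150049
  C(25) = 1 + 150049 + 92735 = 242785
  C(26) = 1 + 242785 + 150049 = 392835
  C(27) = 1 + 392835 + 242785 = 635621
  C(28) = 1 + 635621 + 392835 = 1028457
  C(29) = 1 + 1028457 + 635621 = 1664079
  C(30) = 1 + 1664079 + 1028457 = 2692537
  C(31) = 1 + 2692537 + 1664079 = 4356617
  C(32) = 1 + 4356617 + 2692537 = 7049155
  C(33) = 1 + 7049155 + 4356617 = 11405773
  C(34) = 1 + 11405773 + 7049155 = 18454929
  C(35) = 1 + 18454929 + 11405773 = 29860703
  C(36) = 1 + 29860703 + 18454929 = 48315633
  C(37) = 1 + 48315633 + 29860703 = 78176337
  C(38) = 1 + 78176337 + 48315633 = 126491971
  C(39) = 1 + 126491971 + 78176337 = 204668309
  C(40) = 1 + 204668309 + 126491971 = 331160281
  C(41) = 1 + 331160281 + 204668309 = 535828591
  C(42) = 1 + 535828591 + 331160281 = 866988873
  C(43) = 1 + 866988873 + 535828591 = 1402817465
  C(44) = 1 + 1402817465 + 866988873 = 2269806339
  C(45) = 1 + 2269806339 + 1402817465 = 3672623805
  C(46) = 1 + 3672623805 + 2269806339 = 5942430145
  C(47) = 1 + 5942430145 + 3672623805 = 9615053951
  C(48) = 1 + 9615053951 + 5942430145 = 15557484097
Total calls for fib(48) = 15557484097


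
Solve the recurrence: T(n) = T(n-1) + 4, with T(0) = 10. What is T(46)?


Unrolling the recurrence:
T(46) = T(45) + 4
       = T(44) + 4 + 4
       = T(43) + 4*3
       ...
       = T(0) + 4*46
       = 10 + 184 = 194


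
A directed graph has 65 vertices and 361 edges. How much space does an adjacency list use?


Adjacency list: one list head per vertex + one entry per edge
Vertex heads: 65
Edge entries: 361
Total = 65 + 361 = 426


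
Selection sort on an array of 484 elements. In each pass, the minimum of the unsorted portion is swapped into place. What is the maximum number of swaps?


Selection sort performs one swap per pass:
  Pass 1: find min in positions 0 to 483, swap with position 0
  Pass 2: find min in positions 1 to 483, swap with position 1
  Pass 3: find min in positions 2 to 483, swap with position 2
  Pass 4: find min in positions 3 to 483, swap with position 3
  Pass 5: find min in positions 4 to 483, swap with position 4
  ... (478 more passes)
Total passes (and swaps) = n - 1 = 484 - 1 = 483


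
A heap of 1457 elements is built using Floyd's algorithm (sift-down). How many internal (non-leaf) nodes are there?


Leaf nodes occupy roughly half the array.
Sift-down is called for each internal node, starting from the last one.
Internal nodes = floor(n/2) = floor(1457/2) = 728


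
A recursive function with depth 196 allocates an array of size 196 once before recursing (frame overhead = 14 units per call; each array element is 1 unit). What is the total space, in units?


Array allocation: 196 units (allocated once)
Stack frames: 196 deep * 14 per frame = 2744 units
Total = 196 + 2744 = 2940


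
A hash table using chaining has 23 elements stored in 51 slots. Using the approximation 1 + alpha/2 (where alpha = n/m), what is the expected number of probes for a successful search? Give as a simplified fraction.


Load factor alpha = n/m = 23/51
Expected probes = 1 + alpha/2 = 1 + 23/(2*51)
= 1 + 23/102
= 102/102 + 23/102
= 125/102


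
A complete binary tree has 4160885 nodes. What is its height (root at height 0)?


In a complete binary tree, level k holds nodes 2^k .. 2^(k+1)-1 (1-indexed).
Height = floor(log2(n)) = floor(log2(4160885)) = 21
Check: 2^21 = 2097152 <= 4160885 < 4194304 = 2^22


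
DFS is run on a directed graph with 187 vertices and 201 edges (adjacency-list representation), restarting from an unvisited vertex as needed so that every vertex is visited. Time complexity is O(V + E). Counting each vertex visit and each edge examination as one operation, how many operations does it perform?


A full DFS traversal processes each vertex exactly once (push/pop on stack).
Each directed edge is examined once.
V = 187, E = 201
V + E = 388


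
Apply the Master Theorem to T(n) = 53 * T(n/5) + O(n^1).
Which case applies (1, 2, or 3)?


The Master Theorem: T(n) = a*T(n/b) + O(n^c)
  a = 53, b = 5, c = 1
log_b(a) = log_5(53) ~ 2.467
Compare b^c with a: 5^1 = 5 < 53, so c < log_b(a).
Since c < log_b(a), Case 1 applies.
T(n) = O(n^(log_5 53)) ~ O(n^2.467)
Master Theorem case = 1


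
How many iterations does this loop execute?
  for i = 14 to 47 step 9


The loop variable i takes values starting at 14 and increments by 9 each iteration.
Sequence: i = 14, 23, 32, 41
The upper bound 47 is inclusive, so the count is floor((last - first) / step) + 1:
floor((47 - 14) / 9) + 1 = floor(33/9) + 1 = 3 + 1 = 4


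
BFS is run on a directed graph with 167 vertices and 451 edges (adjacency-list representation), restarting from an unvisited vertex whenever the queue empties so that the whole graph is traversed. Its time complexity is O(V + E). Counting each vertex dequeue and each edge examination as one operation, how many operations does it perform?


A full BFS traversal dequeues each vertex exactly once and examines each directed edge exactly once.
V = 167 (vertex processing cost)
E = 451 (edge examination cost)
Total operations proportional to V + E = 167 + 451 = 618


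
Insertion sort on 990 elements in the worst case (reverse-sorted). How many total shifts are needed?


In the worst case (reverse-sorted), each element shifts past all previous:
  Element 1: 1 shifts
  Element 2: 2 shifts
  Element 3: 3 shifts
  Element 4: 4 shifts
  Element 5: 5 shifts
  ...
  Element 989: 989 shifts
Total = 1 + 2 + ... + 989
= 990*(990-1)/2 = 489555


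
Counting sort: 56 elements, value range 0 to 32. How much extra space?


n = 56 (output array)
k = 33 (count array for 33 distinct values)
Extra space = 56 + 33 = 89


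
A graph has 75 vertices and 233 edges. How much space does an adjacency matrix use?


Adjacency matrix: V x V grid of entries
Space = V^2 = 75^2 = 75 * 75 = 5625


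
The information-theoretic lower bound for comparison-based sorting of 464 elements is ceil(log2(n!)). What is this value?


A binary decision tree of height h has at most 2^h leaves and needs at least n! of them, so h >= ceil(log2(n!)).
464! is far too large to multiply out, so use Stirling's series:
  ln(n!) ~ n ln n - n + (1/2) ln(2 pi n) + 1/(12n)  (error below 1/(360 n^3), negligible here)
  ln(464) = 6.1398846
  n ln n = 464 * 6.1398846 = 2848.9065
  (1/2) ln(2 pi * 464) = (1/2) ln(2915.3980) = 3.9889
  1/(12*464) = 0.0002
  ln(464!) ~ 2848.9065 - 464 + 3.9889 + 0.0002 = 2388.8956
Convert to base 2: log2(464!) = 2388.8956 / ln 2 = 2388.8956 / 0.69314718 = 3446.4478
ceil(3446.4478) = 3447


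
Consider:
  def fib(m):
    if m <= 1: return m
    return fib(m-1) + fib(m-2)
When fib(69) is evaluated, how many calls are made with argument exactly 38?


Let N(m) = number of times fib(m) is called while evaluating fib(69).
N(69) = 1 (the initial call).
N(68) = 1 (only fib(69) calls it).
For 1 <= m <= 67: fib(m) is called by fib(m+1) and fib(m+2), so
  N(m) = N(m+1) + N(m+2).
fib(0) is called only by fib(2), so N(0) = N(2).
Walk down from m=69:
  N(69)=1, N(68)=1, N(67)=2, N(66)=3, N(65)=5, N(64)=8, N(63)=13, N(62)=21, N(61)=34, N(60)=55, N(59)=89, N(58)=144, N(57)=233, N(56)=377, N(55)=610, N(54)=987, N(53)=1597, N(52)=2584, N(51)=4181, N(50)=6765, N(49)=10946, N(48)=17711, N(47)=28657, N(46)=46368, N(45)=75025, N(44)=121393, N(43)=196418, N(42)=317811, N(41)=514229, N(40)=832040, N(39)=1346269, N(38)=2178309
N(38) = 2178309


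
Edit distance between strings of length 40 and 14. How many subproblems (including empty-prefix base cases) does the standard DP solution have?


The table includes base cases (empty prefixes).
Rows: (m+1) = 41
Columns: (n+1) = 15
Total = 41 * 15 = 615


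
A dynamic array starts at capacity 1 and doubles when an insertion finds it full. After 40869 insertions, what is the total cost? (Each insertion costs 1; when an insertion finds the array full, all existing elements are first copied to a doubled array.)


Insertion cost: 40869 (one per element)
Resizes occur just before inserting elements 2, 3, 5, 9, ...
Elements copied at each resize: 1 + 2 + 4 + 8 + 16 + 32 + 64 + 128 + 256 + 512 + 1024 + 2048 + 4096 + 8192 + 16384 + 32768
Sum of copies = 65535 (geometric series: 2^k - 1)
Total = 40869 + 65535 = 106404


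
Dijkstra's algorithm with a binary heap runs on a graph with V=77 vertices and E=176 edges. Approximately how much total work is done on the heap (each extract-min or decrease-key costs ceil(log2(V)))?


Dijkstra with a binary heap: each vertex is extracted once, each edge may relax once.
Each heap operation costs O(log V).
V + E = 77 + 176 = 253
ceil(log2(77)) = 7 (since 2^6 = 64 < 77 <= 128 = 2^7)
Total heap work = (V+E) * ceil(log2(V)) = 253 * 7 = 1771


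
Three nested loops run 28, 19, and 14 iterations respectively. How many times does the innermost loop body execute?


Loop 1 (outermost): 28 iterations
Loop 2 (middle): 19 iterations per outer
Loop 3 (innermost): 14 iterations per middle
Total = 28 * 19 * 14 = 7448


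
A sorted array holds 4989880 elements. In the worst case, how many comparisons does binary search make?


Halving sequence: 4989880 -> 2494940 -> 1247470 -> 623735 -> 311867 -> 155933 -> 77966 -> 38983 -> 19491 -> 9745 -> 4872 -> 2436 -> 1218 -> 609 -> 304 -> 152 -> 76 -> 38 -> 19 -> 9 -> 4 -> 2 -> 1
Number of halvings = 22
Max comparisons = 22 + 1 = 23


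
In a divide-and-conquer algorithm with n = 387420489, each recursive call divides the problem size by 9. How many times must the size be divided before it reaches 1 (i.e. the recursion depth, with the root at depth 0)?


Number of divisions = log_9(387420489)
Sizes: 387420489 -> 43046721 -> 4782969 -> 531441 -> 59049 -> 6561 -> 729 -> 81 -> 9 -> 1 (9 divisions)
Recursion depth = 9


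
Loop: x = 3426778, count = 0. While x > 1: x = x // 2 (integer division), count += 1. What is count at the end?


The variable x halves each step:
x = 3426778 -> 1713389 -> 856694 -> 428347 -> 214173 -> 107086 -> 53543 -> 26771 -> 13385 -> 6692 -> 3346 -> 1673 -> 836 -> 418 -> 209 -> 104 -> 52 -> 26 -> 13 -> 6 -> 3 -> 1
Number of halvings = floor(log2(3426778)) = 21


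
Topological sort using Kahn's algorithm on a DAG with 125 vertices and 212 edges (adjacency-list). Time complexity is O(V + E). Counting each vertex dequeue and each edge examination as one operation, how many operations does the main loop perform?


Kahn's algorithm:
  1. Compute in-degrees: O(V + E)
  2. Process queue: each vertex dequeued once (O(V))
     each edge examined once (O(E))
Total = V + E = 125 + 212 = 337


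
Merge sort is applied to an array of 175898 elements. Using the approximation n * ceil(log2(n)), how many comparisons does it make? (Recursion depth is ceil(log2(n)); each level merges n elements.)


Merge sort divides the array into halves recursively.
Number of levels = ceil(log2(175898)) = 18
At each level, approximately n = 175898 comparisons are needed for merging.
Total comparisons ~ n * ceil(log2(n)) = 175898 * 18 = 3166164


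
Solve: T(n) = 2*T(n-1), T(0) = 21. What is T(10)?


Unrolling:
T(10) = 2*T(9) = 2^2*T(8) = ... = 2^10*T(0)
= 2^10 * 21
= 1024 * 21 = 21504


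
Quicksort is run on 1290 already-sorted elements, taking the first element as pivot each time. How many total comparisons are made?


Sum of comparisons per partition:
1289 + 1288 + ... + 1 + 0
= 1290 * (1290 - 1) / 2
= 1290 * 1289 / 2
= 831405


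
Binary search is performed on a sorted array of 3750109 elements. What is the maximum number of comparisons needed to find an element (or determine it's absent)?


Binary search halves the search space each comparison:
  Step 1: search space = 3750109 -> 1875054
  Step 2: search space = 1875054 -> 937527
  Step 3: search space = 937527 -> 468763
  Step 4: search space = 468763 -> 234381
  Step 5: search space = 234381 -> 117190
  Step 6: search space = 117190 -> 58595
  Step 7: search space = 58595 -> 29297
  Step 8: search space = 29297 -> 14648
  Step 9: search space = 14648 -> 7324
  Step 10: search space = 7324 -> 3662
  Step 11: search space = 3662 -> 1831
  Step 12: search space = 1831 -> 915
  Step 13: search space = 915 -> 457
  Step 14: search space = 457 -> 228
  Step 15: search space = 228 -> 114
  Step 16: search space = 114 -> 57
  Step 17: search space = 57 -> 28
  Step 18: search space = 28 -> 14
  Step 19: search space = 14 -> 7
  Step 20: search space = 7 -> 3
  Step 21: search space = 3 -> 1
  Step 22: search space = 1 (final check)
Maximum comparisons = floor(log2(3750109)) + 1 = 21 + 1 = 22


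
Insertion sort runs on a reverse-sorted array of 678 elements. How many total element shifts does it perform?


Sum of shifts = 1 + 2 + 3 + ... + 677
= 678 * 677 / 2
= 459006 / 2
= 229503


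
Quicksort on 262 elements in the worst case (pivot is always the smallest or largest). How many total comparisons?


In the worst case, each partition step picks the worst pivot:
  Partition 1: 261 comparisons (n-1 elements to compare)
  Partition 2: 260 comparisons
  Partition 3: 259 comparisons
  Partition 4: 258 comparisons
  Partition 5: 257 comparisons
  ...
  Last partition: 0 comparisons
Total = (n-1) + (n-2) + ... + 1 + 0 = n*(n-1)/2
= 262*261/2 = 34191


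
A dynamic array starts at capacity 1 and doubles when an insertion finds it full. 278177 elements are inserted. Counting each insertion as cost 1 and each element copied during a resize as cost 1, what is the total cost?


n = 278177
Insertion costs: 278177
Resizes copy 1, 2, 4, ... up to the largest power of 2 that is <= n-1 = 278176, i.e. 262144.
Copy costs = 1 + 2 + 4 + 8 + 16 + 32 + 64 + 128 + 256 + 512 + 1024 + 2048 + 4096 + 8192 + 16384 + 32768 + 65536 + 131072 + 262144 = 524287
Total = 278177 + 524287 = 802464


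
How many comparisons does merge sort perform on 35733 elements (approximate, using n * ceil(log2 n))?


Recursion depth: ceil(log2(35733)) = 16
Each recursion level merges n = 35733 elements
Total = 35733 * 16 = 571728


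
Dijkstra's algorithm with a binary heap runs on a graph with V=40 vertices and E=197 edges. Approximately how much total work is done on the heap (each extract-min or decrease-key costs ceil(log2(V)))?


Dijkstra with a binary heap: each vertex is extracted once, each edge may relax once.
Each heap operation costs O(log V).
V + E = 40 + 197 = 237
ceil(log2(40)) = 6 (since 2^5 = 32 < 40 <= 64 = 2^6)
Total heap work = (V+E) * ceil(log2(V)) = 237 * 6 = 1422


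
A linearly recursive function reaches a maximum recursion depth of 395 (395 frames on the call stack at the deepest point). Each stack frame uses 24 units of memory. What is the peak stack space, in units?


Maximum recursion depth = 395 frames
Memory per frame = 24 units
Total stack space = depth * frame_size
= 395 * 24 = 9480


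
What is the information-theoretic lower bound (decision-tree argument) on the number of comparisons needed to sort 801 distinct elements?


A binary decision tree of height h has at most 2^h leaves and needs at least n! of them, so h >= ceil(log2(n!)).
801! is far too large to multiply out, so use Stirling's series:
  ln(n!) ~ n ln n - n + (1/2) ln(2 pi n) + 1/(12n)  (error below 1/(360 n^3), negligible here)
  ln(801) = 6.6858609
  n ln n = 801 * 6.6858609 = 5355.3746
  (1/2) ln(2 pi * 801) = (1/2) ln(5032.8314) = 4.2619
  1/(12*801) = 0.0001
  ln(801!) ~ 5355.3746 - 801 + 4.2619 + 0.0001 = 4558.6366
Convert to base 2: log2(801!) = 4558.6366 / ln 2 = 4558.6366 / 0.69314718 = 6576.7224
ceil(6576.7224) = 6577


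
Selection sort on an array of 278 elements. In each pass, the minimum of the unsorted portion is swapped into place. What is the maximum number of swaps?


Selection sort performs one swap per pass:
  Pass 1: find min in positions 0 to 277, swap with position 0
  Pass 2: find min in positions 1 to 277, swap with position 1
  Pass 3: find min in positions 2 to 277, swap with position 2
  Pass 4: find min in positions 3 to 277, swap with position 3
  Pass 5: find min in positions 4 to 277, swap with position 4
  ... (272 more passes)
Total passes (and swaps) = n - 1 = 278 - 1 = 277


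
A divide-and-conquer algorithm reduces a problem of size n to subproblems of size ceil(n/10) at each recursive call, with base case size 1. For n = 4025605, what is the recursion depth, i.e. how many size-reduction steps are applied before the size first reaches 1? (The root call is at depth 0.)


Each step divides the size by 10 (rounding up); after k steps the size is ceil(n/10^k), which equals 1 exactly when 10^k >= n.
So the depth is the smallest k with 10^k >= 4025605, i.e. ceil(log_10(4025605)).
10^6 = 1000000 < 4025605 <= 10000000 = 10^7
Recursion depth = 7


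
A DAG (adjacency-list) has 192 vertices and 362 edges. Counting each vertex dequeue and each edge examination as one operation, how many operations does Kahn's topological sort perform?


V = 192 (vertex processing)
E = 362 (edge processing)
V + E = 192 + 362 = 554


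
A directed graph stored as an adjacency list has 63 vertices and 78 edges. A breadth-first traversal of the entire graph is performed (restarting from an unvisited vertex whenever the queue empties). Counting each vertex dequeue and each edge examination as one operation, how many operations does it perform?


A full BFS traversal dequeues each vertex once and examines each edge once.
Vertex visits: 63
Edge visits: 78
V + E = 63 + 78 = 141


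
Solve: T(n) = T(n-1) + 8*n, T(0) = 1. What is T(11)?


Expanding the recurrence:
T(11) = T(10) + 8*11
       = T(9) + 8*10 + 8*11
       ...
       = T(0) + 8*(1 + 2 + ... + 11)
       = 1 + 8 * 11*12/2
       = 1 + 8 * 66
       = 1 + 528 = 529


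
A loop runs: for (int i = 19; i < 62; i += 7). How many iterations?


Loop starts at i = 19, increments by 7, stops when i >= 62.
Number of iterations = ceil((62 - 19) / 7)
= ceil(43 / 7)
= 7


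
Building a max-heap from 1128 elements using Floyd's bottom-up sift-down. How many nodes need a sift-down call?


In a heap of 1128 elements (0-indexed array):
  Last element index: 1127
  Parent of last element: floor((1127 - 1) / 2) = 563
  Internal nodes: indices 0 to 563
  Count = floor(1128/2) = 564


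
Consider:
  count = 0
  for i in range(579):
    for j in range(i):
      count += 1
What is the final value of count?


For each i, the inner loop runs i times:
  i=0: inner runs 0 times
  i=1: inner runs 1 time
  i=2: inner runs 2 times
  i=3: inner runs 3 times
  i=4: inner runs 4 times
  i=5: inner runs 5 times
  i=6: inner runs 6 times
  i=7: inner runs 7 times
  ...
Total = 0 + 1 + 2 + ... + 578 = 579*(579-1)/2 = 167331


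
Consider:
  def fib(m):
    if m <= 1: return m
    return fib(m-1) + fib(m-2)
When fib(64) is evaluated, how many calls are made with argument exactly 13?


Let N(m) = number of times fib(m) is called while evaluating fib(64).
N(64) = 1 (the initial call).
N(63) = 1 (only fib(64) calls it).
For 1 <= m <= 62: fib(m) is called by fib(m+1) and fib(m+2), so
  N(m) = N(m+1) + N(m+2).
fib(0) is called only by fib(2), so N(0) = N(2).
Walk down from m=64:
  N(64)=1, N(63)=1, N(62)=2, N(61)=3, N(60)=5, N(59)=8, N(58)=13, N(57)=21, N(56)=34, N(55)=55, N(54)=89, N(53)=144, N(52)=233, N(51)=377, N(50)=610, N(49)=987, N(48)=1597, N(47)=2584, N(46)=4181, N(45)=6765, N(44)=10946, N(43)=17711, N(42)=28657, N(41)=46368, N(40)=75025, N(39)=121393, N(38)=196418, N(37)=317811, N(36)=514229, N(35)=832040, N(34)=1346269, N(33)=2178309, N(32)=3524578, N(31)=5702887, N(30)=9227465, N(29)=14930352, N(28)=24157817, N(27)=39088169, N(26)=63245986, N(25)=102334155, N(24)=165580141, N(23)=267914296, N(22)=433494437, N(21)=701408733, N(20)=1134903170, N(19)=1836311903, N(18)=2971215073, N(17)=4807526976, N(16)=7778742049, N(15)=12586269025, N(14)=20365011074, N(13)=32951280099
N(13) = 32951280099


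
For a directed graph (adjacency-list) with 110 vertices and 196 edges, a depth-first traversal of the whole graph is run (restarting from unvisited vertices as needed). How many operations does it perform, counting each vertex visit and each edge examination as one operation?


A full DFS traversal visits each vertex once and examines each edge once.
V = 110
E = 196
Sum = 110 + 196 = 306


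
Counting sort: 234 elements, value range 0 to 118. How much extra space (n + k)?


n = 234 (output array)
k = 119 (count array for 119 distinct values)
Extra space = 234 + 119 = 353


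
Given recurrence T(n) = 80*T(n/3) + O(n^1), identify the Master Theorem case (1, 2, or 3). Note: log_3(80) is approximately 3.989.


Master Theorem parameters: a=80, b=3, c=1
log_b(a) = 3.989
Compare b^c with a: 3^1 = 3 < 80, so c < log_b(a).
Comparing c=1 vs log_b(a)=3.989:
1 < 3.989 => Case 1
Result: T(n) = O(n^(log_3 80)) ~ O(n^3.989)
Master Theorem case = 1


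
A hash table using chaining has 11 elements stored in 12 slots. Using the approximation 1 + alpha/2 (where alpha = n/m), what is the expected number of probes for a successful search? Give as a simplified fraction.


Load factor alpha = n/m = 11/12
Expected probes = 1 + alpha/2 = 1 + 11/(2*12)
= 1 + 11/24
= 24/24 + 11/24
= 35/24


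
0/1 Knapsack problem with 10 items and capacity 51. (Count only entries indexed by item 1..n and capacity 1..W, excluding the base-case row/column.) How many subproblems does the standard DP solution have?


The DP table is indexed by (item, capacity).
Rows: 10 items
Columns: 51 capacity values (1 to W)
Total subproblems = 10 * 51 = 510


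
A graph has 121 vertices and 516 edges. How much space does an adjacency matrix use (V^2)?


Adjacency matrix: V x V grid of entries
Space = V^2 = 121^2 = 121 * 121 = 14641


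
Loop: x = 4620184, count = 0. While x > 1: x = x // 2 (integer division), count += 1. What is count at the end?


The variable x halves each step:
x = 4620184 -> 2310092 -> 1155046 -> 577523 -> 288761 -> 144380 -> 72190 -> 36095 -> 18047 -> 9023 -> 4511 -> 2255 -> 1127 -> 563 -> 281 -> 140 -> 70 -> 35 -> 17 -> 8 -> 4 -> 2 -> 1
Number of halvings = floor(log2(4620184)) = 22


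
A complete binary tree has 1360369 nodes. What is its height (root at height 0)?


In a complete binary tree, level k holds nodes 2^k .. 2^(k+1)-1 (1-indexed).
Height = floor(log2(n)) = floor(log2(1360369)) = 20
Check: 2^20 = 1048576 <= 1360369 < 2097152 = 2^21


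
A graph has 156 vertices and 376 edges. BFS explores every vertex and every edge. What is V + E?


A full BFS traversal dequeues each vertex once and examines each edge once.
Vertex visits: 156
Edge visits: 376
V + E = 156 + 376 = 532


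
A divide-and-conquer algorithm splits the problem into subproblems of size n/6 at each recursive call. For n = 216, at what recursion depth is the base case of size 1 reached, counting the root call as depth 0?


At each depth, the problem size is divided by 6:
  Depth 0: problem size = 216
  Depth 1: problem size = 36
  Depth 2: problem size = 6
  Depth 3: problem size = 1 (base case)
The base case is reached at depth log_6(216) = 3 (the tree has 4 levels counting depth 0, but the depth asked for is 3).
Recursion depth = 3


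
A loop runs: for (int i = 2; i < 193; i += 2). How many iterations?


Loop starts at i = 2, increments by 2, stops when i >= 193.
Number of iterations = ceil((193 - 2) / 2)
= ceil(191 / 2)
= 96


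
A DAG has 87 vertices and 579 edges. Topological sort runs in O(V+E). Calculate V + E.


V = 87 (vertex processing)
E = 579 (edge processing)
V + E = 87 + 579 = 666


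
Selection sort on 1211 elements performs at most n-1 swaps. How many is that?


Each of the 1210 passes places one element in its final position.
Pass 1: swap minimum into position 0
Pass 2: swap minimum of remaining into position 1
...
Pass 1210: last two elements, one swap
Maximum swaps = 1211 - 1 = 1210


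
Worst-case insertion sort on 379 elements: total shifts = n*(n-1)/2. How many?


Sum of shifts = 1 + 2 + 3 + ... + 378
= 379 * 378 / 2
= 143262 / 2
= 71631


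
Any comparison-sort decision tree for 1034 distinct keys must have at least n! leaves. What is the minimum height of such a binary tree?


A binary decision tree of height h has at most 2^h leaves and needs at least n! of them, so h >= ceil(log2(n!)).
1034! is far too large to multiply out, so use Stirling's series:
  ln(n!) ~ n ln n - n + (1/2) ln(2 pi n) + 1/(12n)  (error below 1/(360 n^3), negligible here)
  ln(1034) = 6.9411901
  n ln n = 1034 * 6.9411901 = 7177.1906
  (1/2) ln(2 pi * 1034) = (1/2) ln(6496.8136) = 4.3895
  1/(12*1034) = 0.0001
  ln(1034!) ~ 7177.1906 - 1034 + 4.3895 + 0.0001 = 6147.5802
Convert to base 2: log2(1034!) = 6147.5802 / ln 2 = 6147.5802 / 0.69314718 = 8869.0835
ceil(8869.0835) = 8870


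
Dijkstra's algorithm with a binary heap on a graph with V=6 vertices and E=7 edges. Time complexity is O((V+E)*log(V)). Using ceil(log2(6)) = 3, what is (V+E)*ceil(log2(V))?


Dijkstra with a binary heap: each vertex is extracted once, each edge may relax once.
Each heap operation costs O(log V).
V + E = 6 + 7 = 13
ceil(log2(6)) = 3 (since 2^2 = 4 < 6 <= 8 = 2^3)
Total heap work = (V+E) * ceil(log2(V)) = 13 * 3 = 39


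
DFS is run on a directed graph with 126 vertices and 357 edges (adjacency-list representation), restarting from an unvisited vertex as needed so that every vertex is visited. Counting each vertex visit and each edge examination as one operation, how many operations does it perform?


A full DFS traversal processes each vertex exactly once (push/pop on stack).
Each directed edge is examined once.
V = 126, E = 357
V + E = 483


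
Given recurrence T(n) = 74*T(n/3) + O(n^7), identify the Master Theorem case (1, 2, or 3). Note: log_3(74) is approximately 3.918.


Master Theorem parameters: a=74, b=3, c=7
log_b(a) = 3.918
Compare b^c with a: 3^7 = 2187 > 74, so c > log_b(a).
Comparing c=7 vs log_b(a)=3.918:
7 > 3.918 => Case 3
Result: T(n) = O(n^7)
Master Theorem case = 3


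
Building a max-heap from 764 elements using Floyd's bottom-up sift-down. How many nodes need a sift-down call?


In a heap of 764 elements (0-indexed array):
  Last element index: 763
  Parent of last element: floor((763 - 1) / 2) = 381
  Internal nodes: indices 0 to 381
  Count = floor(764/2) = 382


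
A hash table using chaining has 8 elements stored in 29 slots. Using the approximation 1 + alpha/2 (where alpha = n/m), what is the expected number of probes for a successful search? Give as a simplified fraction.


Load factor alpha = n/m = 8/29
Expected probes = 1 + alpha/2 = 1 + 8/(2*29)
= 1 + 8/58
= 58/58 + 8/58
= 66/58
Simplify: 33/29


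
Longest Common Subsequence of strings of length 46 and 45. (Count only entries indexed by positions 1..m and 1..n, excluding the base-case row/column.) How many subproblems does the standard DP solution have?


DP table indexed by positions in both strings.
First string: 46 positions
Second string: 45 positions
Total = 46 * 45 = 2070


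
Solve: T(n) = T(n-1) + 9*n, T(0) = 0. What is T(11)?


Expanding the recurrence:
T(11) = T(10) + 9*11
       = T(9) + 9*10 + 9*11
       ...
       = T(0) + 9*(1 + 2 + ... + 11)
       = 0 + 9 * 11*12/2
       = 0 + 9 * 66
       = 0 + 594 = 594


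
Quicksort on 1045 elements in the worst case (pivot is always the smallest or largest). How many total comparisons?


In the worst case, each partition step picks the worst pivot:
  Partition 1: 1044 comparisons (n-1 elements to compare)
  Partition 2: 1043 comparisons
  Partition 3: 1042 comparisons
  Partition 4: 1041 comparisons
  Partition 5: 1040 comparisons
  ...
  Last partition: 0 comparisons
Total = (n-1) + (n-2) + ... + 1 + 0 = n*(n-1)/2
= 1045*1044/2 = 545490


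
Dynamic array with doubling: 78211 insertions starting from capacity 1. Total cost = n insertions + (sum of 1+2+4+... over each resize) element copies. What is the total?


n = 78211
Insertion costs: 78211
Resizes copy 1, 2, 4, ... up to the largest power of 2 that is <= n-1 = 78210, i.e. 65536.
Copy costs = 1 + 2 + 4 + 8 + 16 + 32 + 64 + 128 + 256 + 512 + 1024 + 2048 + 4096 + 8192 + 16384 + 32768 + 65536 = 131071
Total = 78211 + 131071 = 209282


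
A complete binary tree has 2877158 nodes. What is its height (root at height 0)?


In a complete binary tree, level k holds nodes 2^k .. 2^(k+1)-1 (1-indexed).
Height = floor(log2(n)) = floor(log2(2877158)) = 21
Check: 2^21 = 2097152 <= 2877158 < 4194304 = 2^22


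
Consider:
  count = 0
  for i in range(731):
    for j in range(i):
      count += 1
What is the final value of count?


For each i, the inner loop runs i times:
  i=0: inner runs 0 times
  i=1: inner runs 1 time
  i=2: inner runs 2 times
  i=3: inner runs 3 times
  i=4: inner runs 4 times
  i=5: inner runs 5 times
  i=6: inner runs 6 times
  i=7: inner runs 7 times
  ...
Total = 0 + 1 + 2 + ... + 730 = 731*(731-1)/2 = 266815


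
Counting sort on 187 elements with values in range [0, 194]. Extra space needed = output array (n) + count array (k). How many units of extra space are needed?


Output array size: 187 (to store sorted result)
Count array size: 195 (one slot per possible value, range 0 to 194)
Total extra space = 187 + 195 = 382


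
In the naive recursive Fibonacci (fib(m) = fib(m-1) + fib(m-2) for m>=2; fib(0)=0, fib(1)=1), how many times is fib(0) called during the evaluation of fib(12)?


Let N(m) = number of times fib(m) is called while evaluating fib(12).
N(12) = 1 (the initial call).
N(11) = 1 (only fib(12) calls it).
For 1 <= m <= 10: fib(m) is called by fib(m+1) and fib(m+2), so
  N(m) = N(m+1) + N(m+2).
fib(0) is called only by fib(2), so N(0) = N(2).
Walk down from m=12:
  N(12)=1, N(11)=1, N(10)=2, N(9)=3, N(8)=5, N(7)=8, N(6)=13, N(5)=21, N(4)=34, N(3)=55, N(2)=89, N(1)=144, N(0)=N(2)=89
N(0) = 89


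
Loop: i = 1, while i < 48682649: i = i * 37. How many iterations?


i multiplies by 37 each step:
i = 1 -> 37 -> 1369 -> 50653 -> 1874161 -> 69343957 (stop)
Iterations = ceil(log_37(48682649)) = 5


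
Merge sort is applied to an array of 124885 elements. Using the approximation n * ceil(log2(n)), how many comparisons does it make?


Merge sort divides the array into halves recursively.
Number of levels = ceil(log2(124885)) = 17
At each level, approximately n = 124885 comparisons are needed for merging.
Total comparisons ~ n * ceil(log2(n)) = 124885 * 17 = 2123045


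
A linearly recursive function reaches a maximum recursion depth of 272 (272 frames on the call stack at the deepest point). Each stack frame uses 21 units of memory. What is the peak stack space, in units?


Maximum recursion depth = 272 frames
Memory per frame = 21 units
Total stack space = depth * frame_size
= 272 * 21 = 5712


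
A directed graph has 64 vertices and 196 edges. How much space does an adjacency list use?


Adjacency list: one list head per vertex + one entry per edge
Vertex heads: 64
Edge entries: 196
Total = 64 + 196 = 260


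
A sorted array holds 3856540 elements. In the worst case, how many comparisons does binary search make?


Halving sequence: 3856540 -> 1928270 -> 964135 -> 482067 -> 241033 -> 120516 -> 60258 -> 30129 -> 15064 -> 7532 -> 3766 -> 1883 -> 941 -> 470 -> 235 -> 117 -> 58 -> 29 -> 14 -> 7 -> 3 -> 1
Number of halvings = 21
Max comparisons = 21 + 1 = 22


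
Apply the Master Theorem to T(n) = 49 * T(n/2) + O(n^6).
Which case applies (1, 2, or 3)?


The Master Theorem: T(n) = a*T(n/b) + O(n^c)
  a = 49, b = 2, c = 6
log_b(a) = log_2(49) ~ 5.615
Compare b^c with a: 2^6 = 64 > 49, so c > log_b(a).
Since c > log_b(a), Case 3 applies.
T(n) = O(n^6)
Master Theorem case = 3


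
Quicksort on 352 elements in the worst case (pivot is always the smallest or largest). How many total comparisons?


In the worst case, each partition step picks the worst pivot:
  Partition 1: 351 comparisons (n-1 elements to compare)
  Partition 2: 350 comparisons
  Partition 3: 349 comparisons
  Partition 4: 348 comparisons
  Partition 5: 347 comparisons
  ...
  Last partition: 0 comparisons
Total = (n-1) + (n-2) + ... + 1 + 0 = n*(n-1)/2
= 352*351/2 = 61776
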